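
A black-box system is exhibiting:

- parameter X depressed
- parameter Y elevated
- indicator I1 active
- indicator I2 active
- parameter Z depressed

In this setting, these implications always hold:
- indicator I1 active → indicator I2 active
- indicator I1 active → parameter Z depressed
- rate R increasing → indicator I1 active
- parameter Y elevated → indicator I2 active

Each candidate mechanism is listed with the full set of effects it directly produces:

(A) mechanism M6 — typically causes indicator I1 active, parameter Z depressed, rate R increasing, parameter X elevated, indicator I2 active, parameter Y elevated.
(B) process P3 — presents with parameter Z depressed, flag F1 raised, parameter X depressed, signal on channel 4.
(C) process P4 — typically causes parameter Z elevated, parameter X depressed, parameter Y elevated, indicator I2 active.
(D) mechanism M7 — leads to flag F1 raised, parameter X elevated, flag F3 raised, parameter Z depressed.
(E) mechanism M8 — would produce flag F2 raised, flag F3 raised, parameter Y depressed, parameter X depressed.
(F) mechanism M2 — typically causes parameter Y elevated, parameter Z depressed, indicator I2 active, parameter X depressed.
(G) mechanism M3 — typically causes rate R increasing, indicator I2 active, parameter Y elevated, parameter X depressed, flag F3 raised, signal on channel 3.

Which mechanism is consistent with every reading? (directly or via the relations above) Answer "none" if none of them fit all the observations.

G

For each candidate, compare predicted effects to what was observed:
(A) mechanism M6 — fails on parameter X depressed (predicts parameter X elevated, not parameter X depressed)
(B) process P3 — does not account for parameter Y elevated, indicator I1 active, indicator I2 active
(C) process P4 — fails on indicator I1 active, parameter Z depressed (predicts parameter Z elevated, not parameter Z depressed)
(D) mechanism M7 — parameter X depressed -; parameter Y elevated -; indicator I1 active -; indicator I2 active -; parameter Z depressed +
(E) mechanism M8 — parameter X depressed +; parameter Y elevated -; indicator I1 active -; indicator I2 active -; parameter Z depressed -
(F) mechanism M2 — does not account for indicator I1 active
(G) mechanism M3 — accounts for every observation (indicator I1 active via rate R increasing → indicator I1 active)
Only (G) is consistent with every observation.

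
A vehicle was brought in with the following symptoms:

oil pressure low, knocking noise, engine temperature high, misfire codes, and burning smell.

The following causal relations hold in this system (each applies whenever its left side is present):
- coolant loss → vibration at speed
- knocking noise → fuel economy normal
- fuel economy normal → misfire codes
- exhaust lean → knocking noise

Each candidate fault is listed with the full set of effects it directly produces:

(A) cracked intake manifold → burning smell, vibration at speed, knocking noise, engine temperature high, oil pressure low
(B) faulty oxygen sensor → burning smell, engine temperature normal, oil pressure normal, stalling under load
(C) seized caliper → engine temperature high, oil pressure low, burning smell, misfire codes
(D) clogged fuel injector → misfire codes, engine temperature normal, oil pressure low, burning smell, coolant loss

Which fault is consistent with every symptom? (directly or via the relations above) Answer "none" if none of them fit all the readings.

Testing each hypothesis:
(A) cracked intake manifold — oil pressure low match; knocking noise match; engine temperature high match; misfire codes match (through knocking noise → fuel economy normal → misfire codes); burning smell match
(B) faulty oxygen sensor — fails on oil pressure low, knocking noise, engine temperature high, misfire codes (predicts oil pressure normal, not oil pressure low; predicts engine temperature normal, not engine temperature high)
(C) seized caliper — oil pressure low match; knocking noise miss; engine temperature high match; misfire codes match; burning smell match
(D) clogged fuel injector — fails on knocking noise, engine temperature high (predicts engine temperature normal, not engine temperature high)
(A) is the only candidate with no mismatches.

A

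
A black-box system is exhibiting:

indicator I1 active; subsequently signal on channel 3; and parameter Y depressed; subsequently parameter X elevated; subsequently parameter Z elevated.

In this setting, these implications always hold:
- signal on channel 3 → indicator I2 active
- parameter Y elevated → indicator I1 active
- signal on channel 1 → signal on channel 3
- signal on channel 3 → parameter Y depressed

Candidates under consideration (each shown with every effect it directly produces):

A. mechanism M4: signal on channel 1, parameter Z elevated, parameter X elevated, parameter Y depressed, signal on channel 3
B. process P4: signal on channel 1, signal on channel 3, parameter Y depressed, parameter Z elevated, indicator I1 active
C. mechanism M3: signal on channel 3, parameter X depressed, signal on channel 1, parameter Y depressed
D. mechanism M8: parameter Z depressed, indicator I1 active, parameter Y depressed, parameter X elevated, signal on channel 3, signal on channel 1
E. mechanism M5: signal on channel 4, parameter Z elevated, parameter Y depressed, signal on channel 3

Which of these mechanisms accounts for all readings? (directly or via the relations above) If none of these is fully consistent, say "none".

none

For each candidate, compare predicted effects to what was observed:
(A) mechanism M4 — indicator I1 active NO; signal on channel 3 yes; parameter Y depressed yes; parameter X elevated yes; parameter Z elevated yes
(B) process P4 — indicator I1 active yes; signal on channel 3 yes; parameter Y depressed yes; parameter X elevated NO; parameter Z elevated yes
(C) mechanism M3 — fails on indicator I1 active, parameter X elevated, parameter Z elevated (predicts parameter X depressed, not parameter X elevated)
(D) mechanism M8 — indicator I1 active yes; signal on channel 3 yes; parameter Y depressed yes; parameter X elevated yes; parameter Z elevated NO
(E) mechanism M5 — indicator I1 active NO; signal on channel 3 yes; parameter Y depressed yes; parameter X elevated NO; parameter Z elevated yes
No candidate is consistent with all observations.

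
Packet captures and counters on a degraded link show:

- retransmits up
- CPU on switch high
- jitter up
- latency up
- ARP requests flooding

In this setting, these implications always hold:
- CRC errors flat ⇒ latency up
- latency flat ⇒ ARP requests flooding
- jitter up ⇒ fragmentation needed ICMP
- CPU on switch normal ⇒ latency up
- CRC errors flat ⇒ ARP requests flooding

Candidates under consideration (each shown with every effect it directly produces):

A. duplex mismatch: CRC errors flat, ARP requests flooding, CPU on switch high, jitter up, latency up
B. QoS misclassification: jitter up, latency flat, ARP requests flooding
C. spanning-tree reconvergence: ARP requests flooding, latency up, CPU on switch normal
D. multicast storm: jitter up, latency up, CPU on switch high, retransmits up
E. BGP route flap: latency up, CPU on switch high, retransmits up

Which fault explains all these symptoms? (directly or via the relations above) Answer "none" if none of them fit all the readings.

none

Per-candidate check:
(A) duplex mismatch — retransmits up -; CPU on switch high +; jitter up +; latency up +; ARP requests flooding +
(B) QoS misclassification — retransmits up -; CPU on switch high -; jitter up +; latency up -; ARP requests flooding +
(C) spanning-tree reconvergence — retransmits up -; CPU on switch high -; jitter up -; latency up +; ARP requests flooding +
(D) multicast storm — retransmits up +; CPU on switch high +; jitter up +; latency up +; ARP requests flooding -
(E) BGP route flap — retransmits up +; CPU on switch high +; jitter up -; latency up +; ARP requests flooding -
None of the listed candidates fits everything.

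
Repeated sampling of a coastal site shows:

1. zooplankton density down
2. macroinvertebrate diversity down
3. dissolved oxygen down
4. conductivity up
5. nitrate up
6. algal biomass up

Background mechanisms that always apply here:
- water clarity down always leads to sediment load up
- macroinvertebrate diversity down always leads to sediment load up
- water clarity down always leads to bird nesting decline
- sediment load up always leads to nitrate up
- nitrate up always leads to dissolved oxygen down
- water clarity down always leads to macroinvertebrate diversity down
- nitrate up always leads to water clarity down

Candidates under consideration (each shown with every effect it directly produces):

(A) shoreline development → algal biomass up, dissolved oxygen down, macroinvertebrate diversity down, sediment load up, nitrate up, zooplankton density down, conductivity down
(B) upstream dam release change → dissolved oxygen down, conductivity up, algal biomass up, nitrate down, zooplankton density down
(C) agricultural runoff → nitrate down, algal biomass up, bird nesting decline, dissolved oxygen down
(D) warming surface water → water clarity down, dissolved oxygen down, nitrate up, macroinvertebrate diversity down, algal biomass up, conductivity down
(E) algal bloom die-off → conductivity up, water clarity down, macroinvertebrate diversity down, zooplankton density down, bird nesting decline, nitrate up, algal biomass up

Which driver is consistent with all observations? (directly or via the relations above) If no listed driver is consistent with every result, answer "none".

Per-candidate check:
(A) shoreline development — zooplankton density down +; macroinvertebrate diversity down +; dissolved oxygen down +; conductivity up -; nitrate up +; algal biomass up +
(B) upstream dam release change — fails on macroinvertebrate diversity down, nitrate up (predicts nitrate down, not nitrate up)
(C) agricultural runoff — zooplankton density down -; macroinvertebrate diversity down -; dissolved oxygen down +; conductivity up -; nitrate up -; algal biomass up +
(D) warming surface water — fails on zooplankton density down, conductivity up (predicts conductivity down, not conductivity up)
(E) algal bloom die-off — zooplankton density down +; macroinvertebrate diversity down +; dissolved oxygen down + (by nitrate up → dissolved oxygen down); conductivity up +; nitrate up +; algal biomass up +
(E) alone accounts for all the evidence.

E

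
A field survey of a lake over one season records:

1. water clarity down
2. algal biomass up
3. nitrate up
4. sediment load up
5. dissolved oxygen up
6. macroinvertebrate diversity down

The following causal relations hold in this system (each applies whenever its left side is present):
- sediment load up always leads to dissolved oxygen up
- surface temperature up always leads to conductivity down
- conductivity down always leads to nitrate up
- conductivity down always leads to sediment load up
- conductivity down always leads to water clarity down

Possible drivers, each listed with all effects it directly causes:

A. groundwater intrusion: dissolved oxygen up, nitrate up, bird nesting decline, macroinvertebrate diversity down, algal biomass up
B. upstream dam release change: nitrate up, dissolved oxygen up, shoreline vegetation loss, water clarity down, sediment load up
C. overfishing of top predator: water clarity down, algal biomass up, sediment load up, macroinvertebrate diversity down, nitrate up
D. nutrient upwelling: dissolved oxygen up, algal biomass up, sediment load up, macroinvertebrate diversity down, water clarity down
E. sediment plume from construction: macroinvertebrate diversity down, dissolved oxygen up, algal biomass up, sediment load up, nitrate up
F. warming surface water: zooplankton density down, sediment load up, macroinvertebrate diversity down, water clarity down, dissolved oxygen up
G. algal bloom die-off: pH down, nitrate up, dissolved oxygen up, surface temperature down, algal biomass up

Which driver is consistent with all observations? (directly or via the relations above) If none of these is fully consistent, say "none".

Checking each candidate against the observations:
(A) groundwater intrusion — water clarity down NO; algal biomass up yes; nitrate up yes; sediment load up NO; dissolved oxygen up yes; macroinvertebrate diversity down yes
(B) upstream dam release change — water clarity down yes; algal biomass up NO; nitrate up yes; sediment load up yes; dissolved oxygen up yes; macroinvertebrate diversity down NO
(C) overfishing of top predator — accounts for every observation (dissolved oxygen up through sediment load up → dissolved oxygen up)
(D) nutrient upwelling — water clarity down yes; algal biomass up yes; nitrate up NO; sediment load up yes; dissolved oxygen up yes; macroinvertebrate diversity down yes
(E) sediment plume from construction — water clarity down NO; algal biomass up yes; nitrate up yes; sediment load up yes; dissolved oxygen up yes; macroinvertebrate diversity down yes
(F) warming surface water — water clarity down yes; algal biomass up NO; nitrate up NO; sediment load up yes; dissolved oxygen up yes; macroinvertebrate diversity down yes
(G) algal bloom die-off — water clarity down NO; algal biomass up yes; nitrate up yes; sediment load up NO; dissolved oxygen up yes; macroinvertebrate diversity down NO
(C) is the only candidate with no mismatches.

C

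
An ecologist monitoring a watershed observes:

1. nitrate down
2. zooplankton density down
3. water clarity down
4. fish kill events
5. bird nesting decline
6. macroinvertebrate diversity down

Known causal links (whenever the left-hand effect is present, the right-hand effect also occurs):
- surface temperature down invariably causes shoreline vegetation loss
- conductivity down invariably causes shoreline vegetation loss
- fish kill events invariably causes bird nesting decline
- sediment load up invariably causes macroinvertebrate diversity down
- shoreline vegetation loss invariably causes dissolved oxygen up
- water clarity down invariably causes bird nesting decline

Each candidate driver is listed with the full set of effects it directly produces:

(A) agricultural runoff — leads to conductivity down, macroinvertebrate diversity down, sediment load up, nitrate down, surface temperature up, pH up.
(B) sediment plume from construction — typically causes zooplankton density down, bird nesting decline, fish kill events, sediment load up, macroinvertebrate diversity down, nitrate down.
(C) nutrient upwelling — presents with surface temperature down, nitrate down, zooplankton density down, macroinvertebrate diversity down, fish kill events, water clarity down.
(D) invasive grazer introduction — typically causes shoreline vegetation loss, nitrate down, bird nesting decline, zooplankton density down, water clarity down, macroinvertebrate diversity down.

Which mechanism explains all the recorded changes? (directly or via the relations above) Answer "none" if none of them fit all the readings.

C

For each candidate, compare predicted effects to what was observed:
(A) agricultural runoff — nitrate down yes; zooplankton density down NO; water clarity down NO; fish kill events NO; bird nesting decline NO; macroinvertebrate diversity down yes
(B) sediment plume from construction — does not account for water clarity down
(C) nutrient upwelling — nitrate down yes; zooplankton density down yes; water clarity down yes; fish kill events yes; bird nesting decline yes (through fish kill events → bird nesting decline); macroinvertebrate diversity down yes
(D) invasive grazer introduction — does not account for fish kill events
(C) is the only candidate with no mismatches.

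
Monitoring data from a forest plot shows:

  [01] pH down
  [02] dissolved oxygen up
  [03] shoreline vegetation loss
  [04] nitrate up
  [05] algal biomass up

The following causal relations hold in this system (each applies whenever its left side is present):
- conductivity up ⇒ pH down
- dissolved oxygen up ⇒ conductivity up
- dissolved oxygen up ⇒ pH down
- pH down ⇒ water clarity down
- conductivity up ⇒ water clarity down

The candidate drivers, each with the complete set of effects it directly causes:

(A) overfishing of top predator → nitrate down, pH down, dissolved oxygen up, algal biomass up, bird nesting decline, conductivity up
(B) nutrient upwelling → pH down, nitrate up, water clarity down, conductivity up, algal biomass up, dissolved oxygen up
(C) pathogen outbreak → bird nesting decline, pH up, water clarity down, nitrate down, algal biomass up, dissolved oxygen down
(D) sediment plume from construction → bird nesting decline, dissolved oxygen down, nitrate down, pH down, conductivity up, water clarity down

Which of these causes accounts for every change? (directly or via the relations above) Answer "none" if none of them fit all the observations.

For each candidate, compare predicted effects to what was observed:
(A) overfishing of top predator — pH down yes; dissolved oxygen up yes; shoreline vegetation loss NO; nitrate up NO; algal biomass up yes
(B) nutrient upwelling — pH down yes; dissolved oxygen up yes; shoreline vegetation loss NO; nitrate up yes; algal biomass up yes
(C) pathogen outbreak — pH down NO; dissolved oxygen up NO; shoreline vegetation loss NO; nitrate up NO; algal biomass up yes
(D) sediment plume from construction — pH down yes; dissolved oxygen up NO; shoreline vegetation loss NO; nitrate up NO; algal biomass up NO
Every candidate fails on at least one observation.

none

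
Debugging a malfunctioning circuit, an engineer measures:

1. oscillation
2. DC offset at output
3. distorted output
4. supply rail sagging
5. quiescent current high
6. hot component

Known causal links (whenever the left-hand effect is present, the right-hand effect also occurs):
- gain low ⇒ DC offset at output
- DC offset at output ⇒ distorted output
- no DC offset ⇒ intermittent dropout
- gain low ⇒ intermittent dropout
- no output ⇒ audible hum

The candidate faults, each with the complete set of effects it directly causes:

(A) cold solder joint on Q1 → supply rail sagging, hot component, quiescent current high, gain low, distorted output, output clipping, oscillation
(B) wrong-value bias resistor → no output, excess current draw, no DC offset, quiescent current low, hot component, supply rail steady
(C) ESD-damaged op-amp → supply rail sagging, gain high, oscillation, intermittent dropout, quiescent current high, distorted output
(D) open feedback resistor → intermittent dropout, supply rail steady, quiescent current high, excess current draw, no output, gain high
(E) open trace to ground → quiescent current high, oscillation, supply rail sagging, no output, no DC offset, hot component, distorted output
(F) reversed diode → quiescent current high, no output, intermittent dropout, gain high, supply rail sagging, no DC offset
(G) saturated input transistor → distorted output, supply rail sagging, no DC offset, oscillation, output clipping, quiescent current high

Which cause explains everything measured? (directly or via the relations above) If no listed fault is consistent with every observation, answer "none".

A

Testing each hypothesis:
(A) cold solder joint on Q1 — accounts for every observation (DC offset at output through gain low → DC offset at output)
(B) wrong-value bias resistor — oscillation NO; DC offset at output NO; distorted output NO; supply rail sagging NO; quiescent current high NO; hot component yes
(C) ESD-damaged op-amp — oscillation yes; DC offset at output NO; distorted output yes; supply rail sagging yes; quiescent current high yes; hot component NO
(D) open feedback resistor — fails on oscillation, DC offset at output, distorted output, supply rail sagging, hot component (predicts supply rail steady, not supply rail sagging)
(E) open trace to ground — oscillation yes; DC offset at output NO; distorted output yes; supply rail sagging yes; quiescent current high yes; hot component yes
(F) reversed diode — oscillation NO; DC offset at output NO; distorted output NO; supply rail sagging yes; quiescent current high yes; hot component NO
(G) saturated input transistor — oscillation yes; DC offset at output NO; distorted output yes; supply rail sagging yes; quiescent current high yes; hot component NO
Only (A) is consistent with every observation.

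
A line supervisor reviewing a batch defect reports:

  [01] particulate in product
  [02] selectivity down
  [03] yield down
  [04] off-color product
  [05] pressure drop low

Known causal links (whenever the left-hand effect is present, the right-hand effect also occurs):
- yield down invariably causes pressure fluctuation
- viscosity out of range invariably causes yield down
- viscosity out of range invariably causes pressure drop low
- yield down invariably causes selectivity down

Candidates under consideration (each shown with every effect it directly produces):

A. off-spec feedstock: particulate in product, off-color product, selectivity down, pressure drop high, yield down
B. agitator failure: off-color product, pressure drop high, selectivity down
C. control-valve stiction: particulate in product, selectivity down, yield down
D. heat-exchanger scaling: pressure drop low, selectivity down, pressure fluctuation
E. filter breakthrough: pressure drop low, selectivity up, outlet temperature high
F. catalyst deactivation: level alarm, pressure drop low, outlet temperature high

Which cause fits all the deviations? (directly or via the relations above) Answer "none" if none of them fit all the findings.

none

Per-candidate check:
(A) off-spec feedstock — fails on pressure drop low (predicts pressure drop high, not pressure drop low)
(B) agitator failure — particulate in product -; selectivity down +; yield down -; off-color product +; pressure drop low -
(C) control-valve stiction — does not account for off-color product, pressure drop low
(D) heat-exchanger scaling — particulate in product -; selectivity down +; yield down -; off-color product -; pressure drop low +
(E) filter breakthrough — particulate in product -; selectivity down -; yield down -; off-color product -; pressure drop low +
(F) catalyst deactivation — does not account for particulate in product, selectivity down, yield down, off-color product
Every candidate fails on at least one observation.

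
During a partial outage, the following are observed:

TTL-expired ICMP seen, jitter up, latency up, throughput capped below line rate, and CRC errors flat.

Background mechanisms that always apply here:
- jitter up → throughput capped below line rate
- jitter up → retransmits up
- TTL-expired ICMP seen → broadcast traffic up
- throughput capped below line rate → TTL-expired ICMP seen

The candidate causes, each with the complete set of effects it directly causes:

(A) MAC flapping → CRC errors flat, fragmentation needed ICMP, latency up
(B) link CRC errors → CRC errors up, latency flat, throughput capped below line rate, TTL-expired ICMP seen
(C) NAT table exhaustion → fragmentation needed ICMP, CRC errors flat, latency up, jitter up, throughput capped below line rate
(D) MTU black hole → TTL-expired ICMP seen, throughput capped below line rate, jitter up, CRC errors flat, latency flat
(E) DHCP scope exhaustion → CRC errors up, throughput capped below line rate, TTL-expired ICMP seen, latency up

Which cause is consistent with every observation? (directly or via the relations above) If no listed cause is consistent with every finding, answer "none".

For each candidate, compare predicted effects to what was observed:
(A) MAC flapping — TTL-expired ICMP seen ✗; jitter up ✗; latency up ✓; throughput capped below line rate ✗; CRC errors flat ✓
(B) link CRC errors — fails on jitter up, latency up, CRC errors flat (predicts latency flat, not latency up; predicts CRC errors up, not CRC errors flat)
(C) NAT table exhaustion — TTL-expired ICMP seen ✓ (by throughput capped below line rate → TTL-expired ICMP seen); jitter up ✓; latency up ✓; throughput capped below line rate ✓; CRC errors flat ✓
(D) MTU black hole — fails on latency up (predicts latency flat, not latency up)
(E) DHCP scope exhaustion — TTL-expired ICMP seen ✓; jitter up ✗; latency up ✓; throughput capped below line rate ✓; CRC errors flat ✗
(C) is the only candidate with no mismatches.

C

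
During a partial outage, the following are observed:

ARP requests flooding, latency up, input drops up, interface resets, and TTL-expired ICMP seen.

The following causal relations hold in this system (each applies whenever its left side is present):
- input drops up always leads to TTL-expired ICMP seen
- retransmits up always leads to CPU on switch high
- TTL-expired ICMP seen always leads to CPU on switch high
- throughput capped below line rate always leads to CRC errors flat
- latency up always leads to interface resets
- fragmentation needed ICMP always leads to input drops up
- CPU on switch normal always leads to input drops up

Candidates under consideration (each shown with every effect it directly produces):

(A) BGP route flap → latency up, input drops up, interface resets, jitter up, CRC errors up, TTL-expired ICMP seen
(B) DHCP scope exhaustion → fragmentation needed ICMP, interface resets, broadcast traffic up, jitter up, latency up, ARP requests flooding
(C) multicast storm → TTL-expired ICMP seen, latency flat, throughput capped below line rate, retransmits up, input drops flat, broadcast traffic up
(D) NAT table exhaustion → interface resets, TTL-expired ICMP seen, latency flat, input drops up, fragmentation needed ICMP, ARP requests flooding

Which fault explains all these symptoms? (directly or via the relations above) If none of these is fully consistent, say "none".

B

Checking each candidate against the observations:
(A) BGP route flap — ARP requests flooding ✗; latency up ✓; input drops up ✓; interface resets ✓; TTL-expired ICMP seen ✓
(B) DHCP scope exhaustion — accounts for every observation (input drops up via fragmentation needed ICMP → input drops up)
(C) multicast storm — fails on ARP requests flooding, latency up, input drops up, interface resets (predicts latency flat, not latency up; predicts input drops flat, not input drops up)
(D) NAT table exhaustion — ARP requests flooding ✓; latency up ✗; input drops up ✓; interface resets ✓; TTL-expired ICMP seen ✓
Only (B) is consistent with every observation.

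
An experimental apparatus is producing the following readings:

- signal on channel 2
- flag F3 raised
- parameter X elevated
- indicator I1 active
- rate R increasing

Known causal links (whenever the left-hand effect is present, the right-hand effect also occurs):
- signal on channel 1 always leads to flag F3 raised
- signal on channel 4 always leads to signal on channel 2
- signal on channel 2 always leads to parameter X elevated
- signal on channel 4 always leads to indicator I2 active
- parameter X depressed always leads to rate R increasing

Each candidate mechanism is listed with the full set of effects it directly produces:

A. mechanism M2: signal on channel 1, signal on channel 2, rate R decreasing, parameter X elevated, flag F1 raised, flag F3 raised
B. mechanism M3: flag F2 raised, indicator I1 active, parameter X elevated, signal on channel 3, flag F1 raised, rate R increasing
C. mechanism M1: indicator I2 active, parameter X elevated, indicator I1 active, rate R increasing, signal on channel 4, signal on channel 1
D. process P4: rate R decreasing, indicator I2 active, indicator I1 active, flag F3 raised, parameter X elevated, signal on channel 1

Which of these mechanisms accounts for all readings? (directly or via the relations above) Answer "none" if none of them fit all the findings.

C

Checking each candidate against the observations:
(A) mechanism M2 — fails on indicator I1 active, rate R increasing (predicts rate R decreasing, not rate R increasing)
(B) mechanism M3 — signal on channel 2 ✗; flag F3 raised ✗; parameter X elevated ✓; indicator I1 active ✓; rate R increasing ✓
(C) mechanism M1 — signal on channel 2 ✓ (via signal on channel 4 → signal on channel 2); flag F3 raised ✓ (via signal on channel 1 → flag F3 raised); parameter X elevated ✓; indicator I1 active ✓; rate R increasing ✓
(D) process P4 — signal on channel 2 ✗; flag F3 raised ✓; parameter X elevated ✓; indicator I1 active ✓; rate R increasing ✗
(C) alone accounts for all the evidence.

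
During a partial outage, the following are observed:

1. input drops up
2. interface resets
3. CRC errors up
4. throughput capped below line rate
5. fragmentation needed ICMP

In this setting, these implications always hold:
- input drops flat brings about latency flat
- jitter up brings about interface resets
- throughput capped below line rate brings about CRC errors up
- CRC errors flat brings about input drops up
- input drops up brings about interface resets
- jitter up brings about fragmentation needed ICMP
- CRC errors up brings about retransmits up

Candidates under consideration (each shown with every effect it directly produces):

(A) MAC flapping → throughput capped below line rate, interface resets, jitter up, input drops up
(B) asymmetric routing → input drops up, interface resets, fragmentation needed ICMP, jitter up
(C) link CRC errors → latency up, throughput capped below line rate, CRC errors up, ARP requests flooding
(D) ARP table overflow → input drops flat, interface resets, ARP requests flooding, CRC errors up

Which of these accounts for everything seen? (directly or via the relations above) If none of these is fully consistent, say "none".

A

Per-candidate check:
(A) MAC flapping — input drops up match; interface resets match; CRC errors up match (via throughput capped below line rate → CRC errors up); throughput capped below line rate match; fragmentation needed ICMP match (via jitter up → fragmentation needed ICMP)
(B) asymmetric routing — does not account for CRC errors up, throughput capped below line rate
(C) link CRC errors — does not account for input drops up, interface resets, fragmentation needed ICMP
(D) ARP table overflow — input drops up miss; interface resets match; CRC errors up match; throughput capped below line rate miss; fragmentation needed ICMP miss
(A) is the only candidate with no mismatches.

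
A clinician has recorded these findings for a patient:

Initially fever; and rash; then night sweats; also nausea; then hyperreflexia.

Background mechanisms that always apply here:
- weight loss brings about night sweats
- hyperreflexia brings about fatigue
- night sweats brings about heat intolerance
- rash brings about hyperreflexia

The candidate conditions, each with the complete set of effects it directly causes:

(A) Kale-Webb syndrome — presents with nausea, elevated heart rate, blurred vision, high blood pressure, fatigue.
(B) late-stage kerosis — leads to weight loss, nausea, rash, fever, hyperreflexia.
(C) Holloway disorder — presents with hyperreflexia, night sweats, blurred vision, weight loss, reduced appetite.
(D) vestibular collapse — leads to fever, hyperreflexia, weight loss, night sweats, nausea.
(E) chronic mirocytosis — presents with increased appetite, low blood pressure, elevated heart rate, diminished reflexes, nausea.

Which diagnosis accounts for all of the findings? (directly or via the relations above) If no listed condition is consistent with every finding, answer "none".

Per-candidate check:
(A) Kale-Webb syndrome — fever NO; rash NO; night sweats NO; nausea yes; hyperreflexia NO
(B) late-stage kerosis — accounts for every observation (night sweats by weight loss → night sweats)
(C) Holloway disorder — fever NO; rash NO; night sweats yes; nausea NO; hyperreflexia yes
(D) vestibular collapse — does not account for rash
(E) chronic mirocytosis — fever NO; rash NO; night sweats NO; nausea yes; hyperreflexia NO
Only (B) is consistent with every observation.

B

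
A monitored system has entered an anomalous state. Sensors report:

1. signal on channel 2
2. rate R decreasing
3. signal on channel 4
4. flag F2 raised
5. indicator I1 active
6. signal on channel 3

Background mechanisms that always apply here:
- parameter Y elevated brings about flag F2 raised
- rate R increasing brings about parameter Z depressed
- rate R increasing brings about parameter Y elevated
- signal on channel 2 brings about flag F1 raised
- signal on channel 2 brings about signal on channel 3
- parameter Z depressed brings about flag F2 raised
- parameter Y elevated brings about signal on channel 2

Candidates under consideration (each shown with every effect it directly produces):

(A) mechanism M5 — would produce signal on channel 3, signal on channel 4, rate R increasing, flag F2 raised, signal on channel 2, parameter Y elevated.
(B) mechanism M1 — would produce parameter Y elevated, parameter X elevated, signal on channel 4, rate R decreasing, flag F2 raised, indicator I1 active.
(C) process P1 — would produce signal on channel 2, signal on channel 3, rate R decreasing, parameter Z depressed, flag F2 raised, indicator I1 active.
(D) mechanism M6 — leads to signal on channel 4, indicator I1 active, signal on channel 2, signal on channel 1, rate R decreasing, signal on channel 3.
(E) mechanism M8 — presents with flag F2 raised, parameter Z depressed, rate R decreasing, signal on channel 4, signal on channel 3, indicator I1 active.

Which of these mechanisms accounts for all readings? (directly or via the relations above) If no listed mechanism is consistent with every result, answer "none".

Per-candidate check:
(A) mechanism M5 — signal on channel 2 match; rate R decreasing miss; signal on channel 4 match; flag F2 raised match; indicator I1 active miss; signal on channel 3 match
(B) mechanism M1 — signal on channel 2 match (via parameter Y elevated → signal on channel 2); rate R decreasing match; signal on channel 4 match; flag F2 raised match; indicator I1 active match; signal on channel 3 match (via parameter Y elevated → signal on channel 2 → signal on channel 3)
(C) process P1 — signal on channel 2 match; rate R decreasing match; signal on channel 4 miss; flag F2 raised match; indicator I1 active match; signal on channel 3 match
(D) mechanism M6 — signal on channel 2 match; rate R decreasing match; signal on channel 4 match; flag F2 raised miss; indicator I1 active match; signal on channel 3 match
(E) mechanism M8 — signal on channel 2 miss; rate R decreasing match; signal on channel 4 match; flag F2 raised match; indicator I1 active match; signal on channel 3 match
(B) is the only candidate with no mismatches.

B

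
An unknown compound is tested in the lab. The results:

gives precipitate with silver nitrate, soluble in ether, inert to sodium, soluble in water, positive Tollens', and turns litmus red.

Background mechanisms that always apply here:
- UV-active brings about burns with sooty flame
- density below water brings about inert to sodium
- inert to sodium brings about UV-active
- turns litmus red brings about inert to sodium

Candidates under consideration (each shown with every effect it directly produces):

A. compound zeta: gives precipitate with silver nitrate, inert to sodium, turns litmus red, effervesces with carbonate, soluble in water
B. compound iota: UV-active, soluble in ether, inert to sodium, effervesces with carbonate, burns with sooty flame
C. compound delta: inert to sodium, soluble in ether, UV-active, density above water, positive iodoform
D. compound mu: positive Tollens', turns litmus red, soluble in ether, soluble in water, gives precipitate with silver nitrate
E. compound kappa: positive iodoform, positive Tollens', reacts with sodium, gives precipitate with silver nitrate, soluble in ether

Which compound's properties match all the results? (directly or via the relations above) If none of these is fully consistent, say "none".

D

For each candidate, compare predicted effects to what was observed:
(A) compound zeta — gives precipitate with silver nitrate ✓; soluble in ether ✗; inert to sodium ✓; soluble in water ✓; positive Tollens' ✗; turns litmus red ✓
(B) compound iota — gives precipitate with silver nitrate ✗; soluble in ether ✓; inert to sodium ✓; soluble in water ✗; positive Tollens' ✗; turns litmus red ✗
(C) compound delta — gives precipitate with silver nitrate ✗; soluble in ether ✓; inert to sodium ✓; soluble in water ✗; positive Tollens' ✗; turns litmus red ✗
(D) compound mu — accounts for every observation (inert to sodium through turns litmus red → inert to sodium)
(E) compound kappa — fails on inert to sodium, soluble in water, turns litmus red (predicts reacts with sodium, not inert to sodium)
(D) is the only candidate with no mismatches.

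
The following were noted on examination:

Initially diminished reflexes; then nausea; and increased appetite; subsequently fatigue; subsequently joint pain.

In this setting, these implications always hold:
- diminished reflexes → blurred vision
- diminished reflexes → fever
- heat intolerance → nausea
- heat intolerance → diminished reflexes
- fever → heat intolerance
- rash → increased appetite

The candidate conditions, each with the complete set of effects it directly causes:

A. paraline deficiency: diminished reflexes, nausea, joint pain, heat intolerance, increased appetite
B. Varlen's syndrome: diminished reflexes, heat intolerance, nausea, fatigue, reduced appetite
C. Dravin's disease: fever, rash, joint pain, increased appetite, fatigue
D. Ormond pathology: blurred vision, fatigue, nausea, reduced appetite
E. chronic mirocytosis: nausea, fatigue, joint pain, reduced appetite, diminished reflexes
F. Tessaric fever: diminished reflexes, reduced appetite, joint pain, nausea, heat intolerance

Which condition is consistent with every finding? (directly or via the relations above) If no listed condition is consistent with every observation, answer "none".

C

For each candidate, compare predicted effects to what was observed:
(A) paraline deficiency — does not account for fatigue
(B) Varlen's syndrome — diminished reflexes yes; nausea yes; increased appetite NO; fatigue yes; joint pain NO
(C) Dravin's disease — diminished reflexes yes (through fever → heat intolerance → diminished reflexes); nausea yes (through fever → heat intolerance → nausea); increased appetite yes; fatigue yes; joint pain yes
(D) Ormond pathology — diminished reflexes NO; nausea yes; increased appetite NO; fatigue yes; joint pain NO
(E) chronic mirocytosis — diminished reflexes yes; nausea yes; increased appetite NO; fatigue yes; joint pain yes
(F) Tessaric fever — diminished reflexes yes; nausea yes; increased appetite NO; fatigue NO; joint pain yes
(C) alone accounts for all the evidence.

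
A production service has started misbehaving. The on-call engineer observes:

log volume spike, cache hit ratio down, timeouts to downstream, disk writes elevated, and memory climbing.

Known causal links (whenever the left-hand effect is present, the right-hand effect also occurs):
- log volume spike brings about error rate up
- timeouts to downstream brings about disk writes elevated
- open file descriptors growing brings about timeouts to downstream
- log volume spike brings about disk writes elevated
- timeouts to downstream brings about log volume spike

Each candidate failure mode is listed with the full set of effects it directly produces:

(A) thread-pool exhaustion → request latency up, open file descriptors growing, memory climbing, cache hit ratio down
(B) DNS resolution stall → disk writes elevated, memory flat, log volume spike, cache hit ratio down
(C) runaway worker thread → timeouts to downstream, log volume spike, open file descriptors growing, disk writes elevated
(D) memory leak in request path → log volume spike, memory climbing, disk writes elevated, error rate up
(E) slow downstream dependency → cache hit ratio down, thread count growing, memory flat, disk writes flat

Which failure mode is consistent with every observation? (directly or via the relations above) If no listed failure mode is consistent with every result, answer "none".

A

For each candidate, compare predicted effects to what was observed:
(A) thread-pool exhaustion — log volume spike yes (by open file descriptors growing → timeouts to downstream → log volume spike); cache hit ratio down yes; timeouts to downstream yes (by open file descriptors growing → timeouts to downstream); disk writes elevated yes (by open file descriptors growing → timeouts to downstream → disk writes elevated); memory climbing yes
(B) DNS resolution stall — log volume spike yes; cache hit ratio down yes; timeouts to downstream NO; disk writes elevated yes; memory climbing NO
(C) runaway worker thread — does not account for cache hit ratio down, memory climbing
(D) memory leak in request path — does not account for cache hit ratio down, timeouts to downstream
(E) slow downstream dependency — log volume spike NO; cache hit ratio down yes; timeouts to downstream NO; disk writes elevated NO; memory climbing NO
(A) is the only candidate with no mismatches.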